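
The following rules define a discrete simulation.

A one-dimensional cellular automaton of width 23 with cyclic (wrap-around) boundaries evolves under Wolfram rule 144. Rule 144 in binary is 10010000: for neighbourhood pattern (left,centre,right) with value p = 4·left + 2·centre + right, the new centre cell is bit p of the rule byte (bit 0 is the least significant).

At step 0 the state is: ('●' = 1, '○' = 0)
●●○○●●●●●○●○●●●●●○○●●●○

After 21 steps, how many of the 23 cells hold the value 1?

k=0  ●●○○●●●●●○●○●●●●●○○●●●○
k=1  ○○●○○●●●○○○○○●●●○●○○●○○
k=2  ○○○●○○●○●○○○○○●○○○●○○●○
k=3  ○○○○●○○○○●○○○○○●○○○●○○●
k=4  ●○○○○●○○○○●○○○○○●○○○●○○
k=5  ○●○○○○●○○○○●○○○○○●○○○●○
k=6  ○○●○○○○●○○○○●○○○○○●○○○●
k=7  ●○○●○○○○●○○○○●○○○○○●○○○
k=8  ○●○○●○○○○●○○○○●○○○○○●○○
k=9  ○○●○○●○○○○●○○○○●○○○○○●○
k=10  ○○○●○○●○○○○●○○○○●○○○○○●
k=11  ●○○○●○○●○○○○●○○○○●○○○○○
k=12  ○●○○○●○○●○○○○●○○○○●○○○○
k=13  ○○●○○○●○○●○○○○●○○○○●○○○
k=14  ○○○●○○○●○○●○○○○●○○○○●○○
k=15  ○○○○●○○○●○○●○○○○●○○○○●○
k=16  ○○○○○●○○○●○○●○○○○●○○○○●
k=17  ●○○○○○●○○○●○○●○○○○●○○○○
k=18  ○●○○○○○●○○○●○○●○○○○●○○○
k=19  ○○●○○○○○●○○○●○○●○○○○●○○
k=20  ○○○●○○○○○●○○○●○○●○○○○●○
k=21  ○○○○●○○○○○●○○○●○○●○○○○●

5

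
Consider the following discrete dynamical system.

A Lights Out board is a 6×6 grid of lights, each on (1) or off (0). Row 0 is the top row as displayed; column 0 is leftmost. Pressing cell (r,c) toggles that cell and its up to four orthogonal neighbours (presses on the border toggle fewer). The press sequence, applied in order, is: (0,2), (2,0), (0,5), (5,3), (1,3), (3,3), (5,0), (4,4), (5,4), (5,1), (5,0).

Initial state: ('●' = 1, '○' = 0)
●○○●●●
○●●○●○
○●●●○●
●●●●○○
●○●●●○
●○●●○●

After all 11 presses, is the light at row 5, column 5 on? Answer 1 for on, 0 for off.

0

step 0: ●○○●●●
○●●○●○
○●●●○●
●●●●○○
●○●●●○
●○●●○●
step 1: ●●●○●●
○●○○●○
○●●●○●
●●●●○○
●○●●●○
●○●●○●
step 2: ●●●○●●
●●○○●○
●○●●○●
○●●●○○
●○●●●○
●○●●○●
step 3: ●●●○○○
●●○○●●
●○●●○●
○●●●○○
●○●●●○
●○●●○●
step 4: ●●●○○○
●●○○●●
●○●●○●
○●●●○○
●○●○●○
●○○○●●
step 5: ●●●●○○
●●●●○●
●○●○○●
○●●●○○
●○●○●○
●○○○●●
step 6: ●●●●○○
●●●●○●
●○●●○●
○●○○●○
●○●●●○
●○○○●●
step 7: ●●●●○○
●●●●○●
●○●●○●
○●○○●○
○○●●●○
○●○○●●
step 8: ●●●●○○
●●●●○●
●○●●○●
○●○○○○
○○●○○●
○●○○○●
step 9: ●●●●○○
●●●●○●
●○●●○●
○●○○○○
○○●○●●
○●○●●○
step 10: ●●●●○○
●●●●○●
●○●●○●
○●○○○○
○●●○●●
●○●●●○
step 11: ●●●●○○
●●●●○●
●○●●○●
○●○○○○
●●●○●●
○●●●●○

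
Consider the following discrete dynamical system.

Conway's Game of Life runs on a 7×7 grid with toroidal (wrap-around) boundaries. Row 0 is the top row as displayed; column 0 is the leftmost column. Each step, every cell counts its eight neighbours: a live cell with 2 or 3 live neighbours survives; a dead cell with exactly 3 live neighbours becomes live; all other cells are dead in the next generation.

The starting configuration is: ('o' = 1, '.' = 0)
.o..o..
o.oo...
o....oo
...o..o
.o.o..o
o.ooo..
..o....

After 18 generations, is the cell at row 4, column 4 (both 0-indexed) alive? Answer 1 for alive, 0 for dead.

0

0) .o..o..
o.oo...
o....oo
...o..o
.o.o..o
o.ooo..
..o....
1) .o.....
o.oooo.
oooooo.
..o.o..
.o...oo
o...o..
..o.o..
2) .o...o.
o....o.
o......
.......
oo.oooo
oo.oo.o
.o.o...
3) ooo.o.o
oo.....
......o
.o..oo.
.o.o...
.......
.o.o.oo
4) ...oo..
..o..o.
.o...oo
o.o.oo.
..o.o..
o...o..
.o.oooo
5) ......o
..oo.oo
oooo...
o.o.o..
....o.o
ooo...o
o.o...o
6) .ooo...
...oooo
o....o.
o.o.ooo
..o...o
..oo...
..o..o.
7) .o....o
oo.o.oo
oo.....
o..oo..
o.o.o.o
.ooo...
....o..
8) .oo.o.o
.....o.
...o.o.
..oooo.
o...ooo
ooo.oo.
oo.o...
9) .oooooo
..oo.oo
..oo.oo
..o....
o......
..o....
.......
10) oo....o
.......
.o...oo
.ooo..o
.o.....
.......
.o..oo.
11) oo...oo
.o...o.
.o...oo
.o...oo
oo.....
.......
.o...oo
12) .oo.o..
.oo.o..
.oo.o..
.oo..o.
oo....o
.o....o
.o...o.
13) o...oo.
o...oo.
o...oo.
...o.oo
.....oo
.oo..oo
.o...o.
14) oo.....
oo.o...
o..o...
o......
..o....
.oo.o..
.oo....
15) .......
......o
o.o...o
.o.....
..oo...
.......
...o...
16) .......
o.....o
oo....o
oo.o...
..o....
..oo...
.......
17) .......
.o....o
..o....
......o
.......
..oo...
.......
18) .......
.......
o......
.......
.......
.......
.......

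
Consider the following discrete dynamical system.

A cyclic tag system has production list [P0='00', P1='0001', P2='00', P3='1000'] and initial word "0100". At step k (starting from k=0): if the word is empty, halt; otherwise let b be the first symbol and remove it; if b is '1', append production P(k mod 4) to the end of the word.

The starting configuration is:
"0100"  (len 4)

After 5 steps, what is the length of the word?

gen 0: "0100"  (len 4)
gen 1: "100"  (len 3)
gen 2: "000001"  (len 6)
gen 3: "00001"  (len 5)
gen 4: "0001"  (len 4)
gen 5: "001"  (len 3)

3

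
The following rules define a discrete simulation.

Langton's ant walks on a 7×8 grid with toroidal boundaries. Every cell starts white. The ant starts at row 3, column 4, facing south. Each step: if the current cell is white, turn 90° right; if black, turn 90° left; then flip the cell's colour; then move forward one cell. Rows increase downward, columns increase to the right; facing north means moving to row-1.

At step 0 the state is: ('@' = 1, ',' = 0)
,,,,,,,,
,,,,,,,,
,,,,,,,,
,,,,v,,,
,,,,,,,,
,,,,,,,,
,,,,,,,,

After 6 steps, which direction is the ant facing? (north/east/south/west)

south

[0] ,,,,,,,,
,,,,,,,,
,,,,,,,,
,,,,v,,,
,,,,,,,,
,,,,,,,,
,,,,,,,,
[1] ,,,,,,,,
,,,,,,,,
,,,,,,,,
,,,<@,,,
,,,,,,,,
,,,,,,,,
,,,,,,,,
[2] ,,,,,,,,
,,,,,,,,
,,,^,,,,
,,,@@,,,
,,,,,,,,
,,,,,,,,
,,,,,,,,
[3] ,,,,,,,,
,,,,,,,,
,,,@>,,,
,,,@@,,,
,,,,,,,,
,,,,,,,,
,,,,,,,,
[4] ,,,,,,,,
,,,,,,,,
,,,@@,,,
,,,@v,,,
,,,,,,,,
,,,,,,,,
,,,,,,,,
[5] ,,,,,,,,
,,,,,,,,
,,,@@,,,
,,,@,>,,
,,,,,,,,
,,,,,,,,
,,,,,,,,
[6] ,,,,,,,,
,,,,,,,,
,,,@@,,,
,,,@,@,,
,,,,,v,,
,,,,,,,,
,,,,,,,,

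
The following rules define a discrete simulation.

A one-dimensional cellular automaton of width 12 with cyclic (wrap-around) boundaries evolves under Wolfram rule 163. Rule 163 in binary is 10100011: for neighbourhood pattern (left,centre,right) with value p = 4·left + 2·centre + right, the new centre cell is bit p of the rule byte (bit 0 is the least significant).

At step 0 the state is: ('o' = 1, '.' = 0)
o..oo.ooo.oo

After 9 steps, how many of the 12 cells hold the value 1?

t=0: o..oo.ooo.oo
t=1: ..o..o.o.o.o
t=2: .o..o.o.o.o.
t=3: o..o.o.o.o..
t=4: ..o.o.o.o..o
t=5: .o.o.o.o..o.
t=6: o.o.o.o..o..
t=7: .o.o.o..o..o
t=8: o.o.o..o..o.
t=9: .o.o..o..o.o

5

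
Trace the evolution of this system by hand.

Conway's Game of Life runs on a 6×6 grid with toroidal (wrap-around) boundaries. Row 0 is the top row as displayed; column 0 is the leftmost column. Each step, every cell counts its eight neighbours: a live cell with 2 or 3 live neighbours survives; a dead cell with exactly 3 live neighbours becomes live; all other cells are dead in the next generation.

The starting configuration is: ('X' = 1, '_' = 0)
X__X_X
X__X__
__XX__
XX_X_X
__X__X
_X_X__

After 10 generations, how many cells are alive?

t=0: X__X_X
X__X__
__XX__
XX_X_X
__X__X
_X_X__
t=1: XX_X_X
XX_X_X
___X_X
XX_X_X
___X_X
_X_X_X
t=2: ___X__
_X_X__
___X__
___X_X
_X_X_X
_X_X_X
t=3: X__X__
___XX_
___X__
X__X__
___X_X
___X__
t=4: __XX__
__XXX_
__XX__
__XX__
__XX__
__XX__
t=5: _X____
_X__X_
_X____
_X__X_
_X__X_
_X__X_
t=6: XXX___
XXX___
XXX___
XXX___
XXXXXX
XXX___
t=7: ___X_X
___X_X
___X_X
____X_
____X_
____X_
t=8: ___X_X
X_XX_X
___X_X
___XXX
___XXX
___XXX
t=9: ______
X_XX_X
______
X_X___
X_X___
X_X___
t=10: X_XX_X
______
X_XX_X
______
X_XX_X
______

12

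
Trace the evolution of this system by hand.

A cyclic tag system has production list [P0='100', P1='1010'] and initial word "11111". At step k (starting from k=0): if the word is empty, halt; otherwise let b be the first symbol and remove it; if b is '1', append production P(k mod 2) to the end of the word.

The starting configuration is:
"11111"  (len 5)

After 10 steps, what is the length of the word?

19

[0] "11111"  (len 5)
[1] "1111100"  (len 7)
[2] "1111001010"  (len 10)
[3] "111001010100"  (len 12)
[4] "110010101001010"  (len 15)
[5] "10010101001010100"  (len 17)
[6] "00101010010101001010"  (len 20)
[7] "0101010010101001010"  (len 19)
[8] "101010010101001010"  (len 18)
[9] "01010010101001010100"  (len 20)
[10] "1010010101001010100"  (len 19)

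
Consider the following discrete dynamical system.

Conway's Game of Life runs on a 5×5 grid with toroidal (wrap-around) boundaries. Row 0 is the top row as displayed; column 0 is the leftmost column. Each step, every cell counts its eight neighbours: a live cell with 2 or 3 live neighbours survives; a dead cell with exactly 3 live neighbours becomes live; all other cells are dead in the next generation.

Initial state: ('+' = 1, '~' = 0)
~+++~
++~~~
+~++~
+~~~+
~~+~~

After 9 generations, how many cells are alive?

gen 0: ~+++~
++~~~
+~++~
+~~~+
~~+~~
gen 1: +~~+~
+~~~~
~~++~
+~+~+
+~+~+
gen 2: +~~+~
~+++~
+~++~
+~+~~
~~+~~
gen 3: ~~~++
+~~~~
+~~~~
~~+~+
~~+++
gen 4: +~+~~
+~~~~
++~~+
+++~+
+~+~~
gen 5: +~~~+
~~~~~
~~++~
~~+~~
~~+~~
gen 6: ~~~~~
~~~++
~~++~
~++~~
~+~+~
gen 7: ~~+++
~~+++
~+~~+
~+~~~
~+~~~
gen 8: ++~~+
~+~~~
~+~~+
~++~~
++~+~
gen 9: ~~~~+
~++~+
~+~~~
~~~++
~~~+~

8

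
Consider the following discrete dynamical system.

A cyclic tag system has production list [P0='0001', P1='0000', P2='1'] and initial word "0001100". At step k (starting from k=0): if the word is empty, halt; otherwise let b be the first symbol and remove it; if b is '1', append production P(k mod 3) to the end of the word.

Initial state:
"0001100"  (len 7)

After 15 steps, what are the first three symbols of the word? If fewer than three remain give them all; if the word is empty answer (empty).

000

0) "0001100"  (len 7)
1) "001100"  (len 6)
2) "01100"  (len 5)
3) "1100"  (len 4)
4) "1000001"  (len 7)
5) "0000010000"  (len 10)
6) "000010000"  (len 9)
7) "00010000"  (len 8)
8) "0010000"  (len 7)
9) "010000"  (len 6)
10) "10000"  (len 5)
11) "00000000"  (len 8)
12) "0000000"  (len 7)
13) "000000"  (len 6)
14) "00000"  (len 5)
15) "0000"  (len 4)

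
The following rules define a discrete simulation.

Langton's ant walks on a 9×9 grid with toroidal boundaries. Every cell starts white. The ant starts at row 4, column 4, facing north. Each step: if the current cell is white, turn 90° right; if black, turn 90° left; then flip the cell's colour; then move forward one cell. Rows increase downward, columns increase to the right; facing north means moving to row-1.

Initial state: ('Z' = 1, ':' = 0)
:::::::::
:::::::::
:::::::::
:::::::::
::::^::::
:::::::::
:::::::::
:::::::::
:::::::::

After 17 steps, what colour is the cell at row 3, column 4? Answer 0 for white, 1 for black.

1

0) :::::::::
:::::::::
:::::::::
:::::::::
::::^::::
:::::::::
:::::::::
:::::::::
:::::::::
1) :::::::::
:::::::::
:::::::::
:::::::::
::::Z>:::
:::::::::
:::::::::
:::::::::
:::::::::
2) :::::::::
:::::::::
:::::::::
:::::::::
::::ZZ:::
:::::v:::
:::::::::
:::::::::
:::::::::
3) :::::::::
:::::::::
:::::::::
:::::::::
::::ZZ:::
::::<Z:::
:::::::::
:::::::::
:::::::::
4) :::::::::
:::::::::
:::::::::
:::::::::
::::^Z:::
::::ZZ:::
:::::::::
:::::::::
:::::::::
5) :::::::::
:::::::::
:::::::::
:::::::::
:::<:Z:::
::::ZZ:::
:::::::::
:::::::::
:::::::::
6) :::::::::
:::::::::
:::::::::
:::^:::::
:::Z:Z:::
::::ZZ:::
:::::::::
:::::::::
:::::::::
7) :::::::::
:::::::::
:::::::::
:::Z>::::
:::Z:Z:::
::::ZZ:::
:::::::::
:::::::::
:::::::::
8) :::::::::
:::::::::
:::::::::
:::ZZ::::
:::ZvZ:::
::::ZZ:::
:::::::::
:::::::::
:::::::::
9) :::::::::
:::::::::
:::::::::
:::ZZ::::
:::<ZZ:::
::::ZZ:::
:::::::::
:::::::::
:::::::::
10) :::::::::
:::::::::
:::::::::
:::ZZ::::
::::ZZ:::
:::vZZ:::
:::::::::
:::::::::
:::::::::
11) :::::::::
:::::::::
:::::::::
:::ZZ::::
::::ZZ:::
::<ZZZ:::
:::::::::
:::::::::
:::::::::
12) :::::::::
:::::::::
:::::::::
:::ZZ::::
::^:ZZ:::
::ZZZZ:::
:::::::::
:::::::::
:::::::::
13) :::::::::
:::::::::
:::::::::
:::ZZ::::
::Z>ZZ:::
::ZZZZ:::
:::::::::
:::::::::
:::::::::
14) :::::::::
:::::::::
:::::::::
:::ZZ::::
::ZZZZ:::
::ZvZZ:::
:::::::::
:::::::::
:::::::::
15) :::::::::
:::::::::
:::::::::
:::ZZ::::
::ZZZZ:::
::Z:>Z:::
:::::::::
:::::::::
:::::::::
16) :::::::::
:::::::::
:::::::::
:::ZZ::::
::ZZ^Z:::
::Z::Z:::
:::::::::
:::::::::
:::::::::
17) :::::::::
:::::::::
:::::::::
:::ZZ::::
::Z<:Z:::
::Z::Z:::
:::::::::
:::::::::
:::::::::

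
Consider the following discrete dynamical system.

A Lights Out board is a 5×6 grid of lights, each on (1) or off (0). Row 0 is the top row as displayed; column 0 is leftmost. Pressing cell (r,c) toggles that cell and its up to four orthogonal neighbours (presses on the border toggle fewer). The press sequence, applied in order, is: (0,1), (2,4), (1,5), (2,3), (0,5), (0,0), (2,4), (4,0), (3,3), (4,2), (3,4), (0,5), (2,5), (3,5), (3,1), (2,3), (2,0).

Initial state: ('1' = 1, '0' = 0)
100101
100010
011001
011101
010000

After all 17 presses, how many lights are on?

16

0) 100101
100010
011001
011101
010000
1) 011101
110010
011001
011101
010000
2) 011101
110000
011110
011111
010000
3) 011100
110011
011111
011111
010000
4) 011100
110111
010001
011011
010000
5) 011111
110110
010001
011011
010000
6) 101111
010110
010001
011011
010000
7) 101111
010100
010110
011001
010000
8) 101111
010100
010110
111001
100000
9) 101111
010100
010010
110111
100100
10) 101111
010100
010010
111111
111000
11) 101111
010100
010000
111000
111010
12) 101100
010101
010000
111000
111010
13) 101100
010100
010011
111001
111010
14) 101100
010100
010010
111010
111011
15) 101100
010100
000010
000010
101011
16) 101100
010000
001100
000110
101011
17) 101100
110000
111100
100110
101011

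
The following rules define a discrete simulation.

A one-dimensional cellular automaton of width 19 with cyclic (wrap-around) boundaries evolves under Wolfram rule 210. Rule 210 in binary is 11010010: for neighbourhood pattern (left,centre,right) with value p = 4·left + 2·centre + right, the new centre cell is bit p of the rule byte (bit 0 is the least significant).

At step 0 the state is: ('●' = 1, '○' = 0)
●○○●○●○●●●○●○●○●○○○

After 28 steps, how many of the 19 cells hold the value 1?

gen 0: ●○○●○●○●●●○●○●○●○○○
gen 1: ○●●○○○○○●●○○○○○○●○●
gen 2: ○○●●○○○●○●●○○○○●○○○
gen 3: ○●○●●○●○○○●●○○●○●○○
gen 4: ●○○○●○○●○●○●●●○○○●○
gen 5: ○●○●○●●○○○○○●●●○●○○
gen 6: ●○○○○○●●○○○●○●●○○●○
gen 7: ○●○○○●○●●○●○○○●●●○○
gen 8: ●○●○●○○○●○○●○●○●●●○
gen 9: ○○○○○●○●○●●○○○○○●●○
gen 10: ○○○○●○○○○○●●○○○●○●●
gen 11: ●○○●○●○○○●○●●○●○○○●
gen 12: ●●●○○○●○●○○○●○○●○●○
gen 13: ○●●●○●○○○●○●○●●○○○○
gen 14: ●○●●○○●○●○○○○○●●○○○
gen 15: ○○○●●●○○○●○○○●○●●○●
gen 16: ●○●○●●●○●○●○●○○○●○○
gen 17: ○○○○○●●○○○○○○●○●○●●
gen 18: ●○○○●○●●○○○○●○○○○○●
gen 19: ●●○●○○○●●○○●○●○○○●○
gen 20: ○●○○●○●○●●●○○○●○●○○
gen 21: ●○●●○○○○○●●●○●○○○●○
gen 22: ○○○●●○○○●○●●○○●○●○○
gen 23: ○○●○●●○●○○○●●●○○○●○
gen 24: ○●○○○●○○●○●○●●●○●○●
gen 25: ○○●○●○●●○○○○○●●○○○○
gen 26: ○●○○○○○●●○○○●○●●○○○
gen 27: ●○●○○○●○●●○●○○○●●○○
gen 28: ○○○●○●○○○●○○●○●○●●●

8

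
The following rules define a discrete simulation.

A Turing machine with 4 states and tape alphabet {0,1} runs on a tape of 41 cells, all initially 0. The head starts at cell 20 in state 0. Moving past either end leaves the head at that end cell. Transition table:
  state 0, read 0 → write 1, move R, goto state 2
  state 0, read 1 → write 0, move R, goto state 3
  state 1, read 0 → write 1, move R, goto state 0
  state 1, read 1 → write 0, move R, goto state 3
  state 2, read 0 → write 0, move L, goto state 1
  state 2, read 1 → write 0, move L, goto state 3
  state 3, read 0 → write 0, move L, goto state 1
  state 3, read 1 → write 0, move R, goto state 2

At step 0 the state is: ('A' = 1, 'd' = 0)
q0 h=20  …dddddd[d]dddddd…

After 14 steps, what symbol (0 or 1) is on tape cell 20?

1

t=0: q0 h=20  …dddddd[d]dddddd…
t=1: q2 h=21  …dddddA[d]dddddd…
t=2: q1 h=20  …dddddd[A]dddddd…
t=3: q3 h=21  …dddddd[d]dddddd…
t=4: q1 h=20  …dddddd[d]dddddd…
t=5: q0 h=21  …dddddA[d]dddddd…
t=6: q2 h=22  …ddddAA[d]dddddd…
t=7: q1 h=21  …dddddA[A]dddddd…
t=8: q3 h=22  …ddddAd[d]dddddd…
t=9: q1 h=21  …dddddA[d]dddddd…
t=10: q0 h=22  …ddddAA[d]dddddd…
t=11: q2 h=23  …dddAAA[d]dddddd…
t=12: q1 h=22  …ddddAA[A]dddddd…
t=13: q3 h=23  …dddAAd[d]dddddd…
t=14: q1 h=22  …ddddAA[d]dddddd…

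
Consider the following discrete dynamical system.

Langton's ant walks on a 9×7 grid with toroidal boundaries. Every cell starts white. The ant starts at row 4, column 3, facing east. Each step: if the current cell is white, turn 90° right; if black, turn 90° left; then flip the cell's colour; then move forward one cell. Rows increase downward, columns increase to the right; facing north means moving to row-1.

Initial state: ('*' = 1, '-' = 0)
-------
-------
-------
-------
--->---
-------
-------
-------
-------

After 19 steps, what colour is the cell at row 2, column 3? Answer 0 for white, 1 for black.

1

0) -------
-------
-------
-------
--->---
-------
-------
-------
-------
1) -------
-------
-------
-------
---*---
---v---
-------
-------
-------
2) -------
-------
-------
-------
---*---
--<*---
-------
-------
-------
3) -------
-------
-------
-------
--^*---
--**---
-------
-------
-------
4) -------
-------
-------
-------
--*>---
--**---
-------
-------
-------
5) -------
-------
-------
---^---
--*----
--**---
-------
-------
-------
6) -------
-------
-------
---*>--
--*----
--**---
-------
-------
-------
7) -------
-------
-------
---**--
--*-v--
--**---
-------
-------
-------
8) -------
-------
-------
---**--
--*<*--
--**---
-------
-------
-------
9) -------
-------
-------
---^*--
--***--
--**---
-------
-------
-------
10) -------
-------
-------
--<-*--
--***--
--**---
-------
-------
-------
11) -------
-------
--^----
--*-*--
--***--
--**---
-------
-------
-------
12) -------
-------
--*>---
--*-*--
--***--
--**---
-------
-------
-------
13) -------
-------
--**---
--*v*--
--***--
--**---
-------
-------
-------
14) -------
-------
--**---
--<**--
--***--
--**---
-------
-------
-------
15) -------
-------
--**---
---**--
--v**--
--**---
-------
-------
-------
16) -------
-------
--**---
---**--
--->*--
--**---
-------
-------
-------
17) -------
-------
--**---
---^*--
----*--
--**---
-------
-------
-------
18) -------
-------
--**---
--<-*--
----*--
--**---
-------
-------
-------
19) -------
-------
--^*---
--*-*--
----*--
--**---
-------
-------
-------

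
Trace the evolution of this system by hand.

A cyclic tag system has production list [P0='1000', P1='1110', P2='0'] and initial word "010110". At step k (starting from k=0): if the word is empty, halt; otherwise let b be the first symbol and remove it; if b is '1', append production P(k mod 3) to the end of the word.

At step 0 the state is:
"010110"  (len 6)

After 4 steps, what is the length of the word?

10

k=0  "010110"  (len 6)
k=1  "10110"  (len 5)
k=2  "01101110"  (len 8)
k=3  "1101110"  (len 7)
k=4  "1011101000"  (len 10)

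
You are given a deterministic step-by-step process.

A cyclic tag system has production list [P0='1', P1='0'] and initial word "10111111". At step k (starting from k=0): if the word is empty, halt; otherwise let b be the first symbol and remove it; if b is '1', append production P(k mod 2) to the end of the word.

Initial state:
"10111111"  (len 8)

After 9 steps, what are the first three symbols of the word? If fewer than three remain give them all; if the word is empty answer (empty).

step 0: "10111111"  (len 8)
step 1: "01111111"  (len 8)
step 2: "1111111"  (len 7)
step 3: "1111111"  (len 7)
step 4: "1111110"  (len 7)
step 5: "1111101"  (len 7)
step 6: "1111010"  (len 7)
step 7: "1110101"  (len 7)
step 8: "1101010"  (len 7)
step 9: "1010101"  (len 7)

101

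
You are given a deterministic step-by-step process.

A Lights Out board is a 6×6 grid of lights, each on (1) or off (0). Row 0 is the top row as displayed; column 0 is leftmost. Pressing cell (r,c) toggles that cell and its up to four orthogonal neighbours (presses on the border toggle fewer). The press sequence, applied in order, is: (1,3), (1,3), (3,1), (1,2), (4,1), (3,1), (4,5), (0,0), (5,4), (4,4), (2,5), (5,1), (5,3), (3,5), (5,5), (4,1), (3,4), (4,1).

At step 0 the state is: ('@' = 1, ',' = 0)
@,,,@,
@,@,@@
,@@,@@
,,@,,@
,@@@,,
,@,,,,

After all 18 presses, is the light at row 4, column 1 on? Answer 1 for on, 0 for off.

step 0: @,,,@,
@,@,@@
,@@,@@
,,@,,@
,@@@,,
,@,,,,
step 1: @,,@@,
@,,@,@
,@@@@@
,,@,,@
,@@@,,
,@,,,,
step 2: @,,,@,
@,@,@@
,@@,@@
,,@,,@
,@@@,,
,@,,,,
step 3: @,,,@,
@,@,@@
,,@,@@
@@,,,@
,,@@,,
,@,,,,
step 4: @,@,@,
@@,@@@
,,,,@@
@@,,,@
,,@@,,
,@,,,,
step 5: @,@,@,
@@,@@@
,,,,@@
@,,,,@
@@,@,,
,,,,,,
step 6: @,@,@,
@@,@@@
,@,,@@
,@@,,@
@,,@,,
,,,,,,
step 7: @,@,@,
@@,@@@
,@,,@@
,@@,,,
@,,@@@
,,,,,@
step 8: ,@@,@,
,@,@@@
,@,,@@
,@@,,,
@,,@@@
,,,,,@
step 9: ,@@,@,
,@,@@@
,@,,@@
,@@,,,
@,,@,@
,,,@@,
step 10: ,@@,@,
,@,@@@
,@,,@@
,@@,@,
@,,,@,
,,,@,,
step 11: ,@@,@,
,@,@@,
,@,,,,
,@@,@@
@,,,@,
,,,@,,
step 12: ,@@,@,
,@,@@,
,@,,,,
,@@,@@
@@,,@,
@@@@,,
step 13: ,@@,@,
,@,@@,
,@,,,,
,@@,@@
@@,@@,
@@,,@,
step 14: ,@@,@,
,@,@@,
,@,,,@
,@@,,,
@@,@@@
@@,,@,
step 15: ,@@,@,
,@,@@,
,@,,,@
,@@,,,
@@,@@,
@@,,,@
step 16: ,@@,@,
,@,@@,
,@,,,@
,,@,,,
,,@@@,
@,,,,@
step 17: ,@@,@,
,@,@@,
,@,,@@
,,@@@@
,,@@,,
@,,,,@
step 18: ,@@,@,
,@,@@,
,@,,@@
,@@@@@
@@,@,,
@@,,,@

1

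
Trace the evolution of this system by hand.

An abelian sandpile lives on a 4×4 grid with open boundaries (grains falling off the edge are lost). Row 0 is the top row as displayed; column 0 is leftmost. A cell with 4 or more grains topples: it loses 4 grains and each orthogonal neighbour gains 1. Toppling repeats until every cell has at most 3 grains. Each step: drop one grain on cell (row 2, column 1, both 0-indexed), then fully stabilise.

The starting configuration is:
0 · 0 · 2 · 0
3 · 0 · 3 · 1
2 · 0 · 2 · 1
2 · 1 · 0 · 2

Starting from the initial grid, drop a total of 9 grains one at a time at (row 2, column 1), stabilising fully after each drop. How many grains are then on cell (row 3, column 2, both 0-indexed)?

2

gen 0: 0 · 0 · 2 · 0
3 · 0 · 3 · 1
2 · 0 · 2 · 1
2 · 1 · 0 · 2
gen 1: 0 · 0 · 2 · 0
3 · 0 · 3 · 1
2 · 1 · 2 · 1
2 · 1 · 0 · 2
gen 2: 0 · 0 · 2 · 0
3 · 0 · 3 · 1
2 · 2 · 2 · 1
2 · 1 · 0 · 2
gen 3: 0 · 0 · 2 · 0
3 · 0 · 3 · 1
2 · 3 · 2 · 1
2 · 1 · 0 · 2
gen 4: 0 · 0 · 2 · 0
3 · 1 · 3 · 1
3 · 0 · 3 · 1
2 · 2 · 0 · 2
gen 5: 0 · 0 · 2 · 0
3 · 1 · 3 · 1
3 · 1 · 3 · 1
2 · 2 · 0 · 2
gen 6: 0 · 0 · 2 · 0
3 · 1 · 3 · 1
3 · 2 · 3 · 1
2 · 2 · 0 · 2
gen 7: 0 · 0 · 2 · 0
3 · 1 · 3 · 1
3 · 3 · 3 · 1
2 · 2 · 0 · 2
gen 8: 1 · 1 · 3 · 0
1 · 0 · 1 · 2
1 · 3 · 1 · 2
3 · 3 · 1 · 2
gen 9: 1 · 1 · 3 · 0
1 · 1 · 1 · 2
3 · 1 · 2 · 2
0 · 1 · 2 · 2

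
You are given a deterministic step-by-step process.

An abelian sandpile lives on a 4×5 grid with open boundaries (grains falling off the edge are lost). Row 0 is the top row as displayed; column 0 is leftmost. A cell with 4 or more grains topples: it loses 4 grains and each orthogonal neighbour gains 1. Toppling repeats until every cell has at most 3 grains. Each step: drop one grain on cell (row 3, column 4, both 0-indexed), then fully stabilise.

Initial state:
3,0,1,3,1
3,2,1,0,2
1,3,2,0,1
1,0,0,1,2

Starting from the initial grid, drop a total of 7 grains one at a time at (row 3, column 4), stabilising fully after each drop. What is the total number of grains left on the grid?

30

0) 3,0,1,3,1
3,2,1,0,2
1,3,2,0,1
1,0,0,1,2
1) 3,0,1,3,1
3,2,1,0,2
1,3,2,0,1
1,0,0,1,3
2) 3,0,1,3,1
3,2,1,0,2
1,3,2,0,2
1,0,0,2,0
3) 3,0,1,3,1
3,2,1,0,2
1,3,2,0,2
1,0,0,2,1
4) 3,0,1,3,1
3,2,1,0,2
1,3,2,0,2
1,0,0,2,2
5) 3,0,1,3,1
3,2,1,0,2
1,3,2,0,2
1,0,0,2,3
6) 3,0,1,3,1
3,2,1,0,2
1,3,2,0,3
1,0,0,3,0
7) 3,0,1,3,1
3,2,1,0,2
1,3,2,0,3
1,0,0,3,1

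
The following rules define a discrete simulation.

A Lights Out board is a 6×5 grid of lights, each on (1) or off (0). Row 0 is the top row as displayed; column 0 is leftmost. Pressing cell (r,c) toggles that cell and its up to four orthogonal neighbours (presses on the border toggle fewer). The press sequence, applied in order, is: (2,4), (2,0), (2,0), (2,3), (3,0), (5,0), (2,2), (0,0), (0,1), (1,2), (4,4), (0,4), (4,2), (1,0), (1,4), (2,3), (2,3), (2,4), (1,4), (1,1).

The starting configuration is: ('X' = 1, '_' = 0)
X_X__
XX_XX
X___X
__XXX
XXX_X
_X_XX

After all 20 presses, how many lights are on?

t=0: X_X__
XX_XX
X___X
__XXX
XXX_X
_X_XX
t=1: X_X__
XX_X_
X__X_
__XX_
XXX_X
_X_XX
t=2: X_X__
_X_X_
_X_X_
X_XX_
XXX_X
_X_XX
t=3: X_X__
XX_X_
X__X_
__XX_
XXX_X
_X_XX
t=4: X_X__
XX___
X_X_X
__X__
XXX_X
_X_XX
t=5: X_X__
XX___
__X_X
XXX__
_XX_X
_X_XX
t=6: X_X__
XX___
__X_X
XXX__
XXX_X
X__XX
t=7: X_X__
XXX__
_X_XX
XX___
XXX_X
X__XX
t=8: _XX__
_XX__
_X_XX
XX___
XXX_X
X__XX
t=9: X____
__X__
_X_XX
XX___
XXX_X
X__XX
t=10: X_X__
_X_X_
_XXXX
XX___
XXX_X
X__XX
t=11: X_X__
_X_X_
_XXXX
XX__X
XXXX_
X__X_
t=12: X_XXX
_X_XX
_XXXX
XX__X
XXXX_
X__X_
t=13: X_XXX
_X_XX
_XXXX
XXX_X
X____
X_XX_
t=14: __XXX
X__XX
XXXXX
XXX_X
X____
X_XX_
t=15: __XX_
X____
XXXX_
XXX_X
X____
X_XX_
t=16: __XX_
X__X_
XX__X
XXXXX
X____
X_XX_
t=17: __XX_
X____
XXXX_
XXX_X
X____
X_XX_
t=18: __XX_
X___X
XXX_X
XXX__
X____
X_XX_
t=19: __XXX
X__X_
XXX__
XXX__
X____
X_XX_
t=20: _XXXX
_XXX_
X_X__
XXX__
X____
X_XX_

16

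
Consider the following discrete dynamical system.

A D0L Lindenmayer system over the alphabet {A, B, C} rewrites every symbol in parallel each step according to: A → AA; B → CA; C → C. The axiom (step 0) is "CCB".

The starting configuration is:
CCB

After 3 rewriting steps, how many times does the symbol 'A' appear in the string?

4

t=0: CCB
t=1: CCCA
t=2: CCCAA
t=3: CCCAAAA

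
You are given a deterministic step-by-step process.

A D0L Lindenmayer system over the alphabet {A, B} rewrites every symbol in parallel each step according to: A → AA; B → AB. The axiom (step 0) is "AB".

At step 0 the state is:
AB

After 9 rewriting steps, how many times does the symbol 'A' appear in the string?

1023

[0] AB
[1] AAAB
[2] AAAAAAAB
[3] AAAAAAAAAAAAAAAB
[4] AAAAAAAAAAAAAAAAAAAAAAAAAAAAAAAB
[5] AAAAAAAAAAAAAAAAAAAAAAAAAAAAAAAAAAAAAAAAAAAAAAAAAAAAAAAAAAAAAAAB
[6] AAAAAAAAAAAAAAAAAAAAAAAAAAAAAAAAAAAAAAAAAAAAAAAAAAAAAAAAAA…AAAAAAAAAAAAAAAAAAAAAAAAAAAAAAAAAAAAAAAAAAAAAAAAAAAAAAAAAB  (len 128)
[7] AAAAAAAAAAAAAAAAAAAAAAAAAAAAAAAAAAAAAAAAAAAAAAAAAAAAAAAAAA…AAAAAAAAAAAAAAAAAAAAAAAAAAAAAAAAAAAAAAAAAAAAAAAAAAAAAAAAAB  (len 256)
[8] AAAAAAAAAAAAAAAAAAAAAAAAAAAAAAAAAAAAAAAAAAAAAAAAAAAAAAAAAA…AAAAAAAAAAAAAAAAAAAAAAAAAAAAAAAAAAAAAAAAAAAAAAAAAAAAAAAAAB  (len 512)
[9] AAAAAAAAAAAAAAAAAAAAAAAAAAAAAAAAAAAAAAAAAAAAAAAAAAAAAAAAAA…AAAAAAAAAAAAAAAAAAAAAAAAAAAAAAAAAAAAAAAAAAAAAAAAAAAAAAAAAB  (len 1024)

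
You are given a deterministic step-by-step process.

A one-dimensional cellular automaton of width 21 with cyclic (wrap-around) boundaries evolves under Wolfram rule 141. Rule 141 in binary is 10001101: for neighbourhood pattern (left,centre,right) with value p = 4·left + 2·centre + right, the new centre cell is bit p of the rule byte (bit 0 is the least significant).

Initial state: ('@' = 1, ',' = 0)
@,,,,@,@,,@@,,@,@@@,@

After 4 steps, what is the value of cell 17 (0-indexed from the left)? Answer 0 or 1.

step 0: @,,,,@,@,,@@,,@,@@@,@
step 1: ,,@@,@,@,,@,,,@,@@,,@
step 2: ,,@,,@,@,,@,@,@,@,,,@
step 3: ,,@,,@,@,,@,@,@,@,@,@
step 4: ,,@,,@,@,,@,@,@,@,@,@

0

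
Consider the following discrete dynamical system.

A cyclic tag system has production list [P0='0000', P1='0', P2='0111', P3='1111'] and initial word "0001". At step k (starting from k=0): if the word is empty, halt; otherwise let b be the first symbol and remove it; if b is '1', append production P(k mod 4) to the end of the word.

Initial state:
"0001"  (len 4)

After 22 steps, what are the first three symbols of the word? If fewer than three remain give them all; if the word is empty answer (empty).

111

t=0: "0001"  (len 4)
t=1: "001"  (len 3)
t=2: "01"  (len 2)
t=3: "1"  (len 1)
t=4: "1111"  (len 4)
t=5: "1110000"  (len 7)
t=6: "1100000"  (len 7)
t=7: "1000000111"  (len 10)
t=8: "0000001111111"  (len 13)
t=9: "000001111111"  (len 12)
t=10: "00001111111"  (len 11)
t=11: "0001111111"  (len 10)
t=12: "001111111"  (len 9)
t=13: "01111111"  (len 8)
t=14: "1111111"  (len 7)
t=15: "1111110111"  (len 10)
t=16: "1111101111111"  (len 13)
t=17: "1111011111110000"  (len 16)
t=18: "1110111111100000"  (len 16)
t=19: "1101111111000000111"  (len 19)
t=20: "1011111110000001111111"  (len 22)
t=21: "0111111100000011111110000"  (len 25)
t=22: "111111100000011111110000"  (len 24)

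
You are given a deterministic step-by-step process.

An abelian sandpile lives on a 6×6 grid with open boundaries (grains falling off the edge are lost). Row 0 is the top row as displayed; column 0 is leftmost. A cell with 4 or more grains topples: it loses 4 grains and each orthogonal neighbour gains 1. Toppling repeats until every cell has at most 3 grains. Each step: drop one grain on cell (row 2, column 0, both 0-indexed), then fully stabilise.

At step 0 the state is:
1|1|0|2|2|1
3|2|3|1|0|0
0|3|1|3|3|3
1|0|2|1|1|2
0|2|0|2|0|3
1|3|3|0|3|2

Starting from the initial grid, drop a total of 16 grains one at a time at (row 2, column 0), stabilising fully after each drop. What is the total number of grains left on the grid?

62

k=0  1|1|0|2|2|1
3|2|3|1|0|0
0|3|1|3|3|3
1|0|2|1|1|2
0|2|0|2|0|3
1|3|3|0|3|2
k=1  1|1|0|2|2|1
3|2|3|1|0|0
1|3|1|3|3|3
1|0|2|1|1|2
0|2|0|2|0|3
1|3|3|0|3|2
k=2  1|1|0|2|2|1
3|2|3|1|0|0
2|3|1|3|3|3
1|0|2|1|1|2
0|2|0|2|0|3
1|3|3|0|3|2
k=3  1|1|0|2|2|1
3|2|3|1|0|0
3|3|1|3|3|3
1|0|2|1|1|2
0|2|0|2|0|3
1|3|3|0|3|2
k=4  2|2|1|2|2|1
1|1|0|2|0|0
2|1|3|3|3|3
2|1|2|1|1|2
0|2|0|2|0|3
1|3|3|0|3|2
k=5  2|2|1|2|2|1
1|1|0|2|0|0
3|1|3|3|3|3
2|1|2|1|1|2
0|2|0|2|0|3
1|3|3|0|3|2
k=6  2|2|1|2|2|1
2|1|0|2|0|0
0|2|3|3|3|3
3|1|2|1|1|2
0|2|0|2|0|3
1|3|3|0|3|2
k=7  2|2|1|2|2|1
2|1|0|2|0|0
1|2|3|3|3|3
3|1|2|1|1|2
0|2|0|2|0|3
1|3|3|0|3|2
k=8  2|2|1|2|2|1
2|1|0|2|0|0
2|2|3|3|3|3
3|1|2|1|1|2
0|2|0|2|0|3
1|3|3|0|3|2
k=9  2|2|1|2|2|1
2|1|0|2|0|0
3|2|3|3|3|3
3|1|2|1|1|2
0|2|0|2|0|3
1|3|3|0|3|2
k=10  2|2|1|2|2|1
3|1|0|2|0|0
1|3|3|3|3|3
0|2|2|1|1|2
1|2|0|2|0|3
1|3|3|0|3|2
k=11  2|2|1|2|2|1
3|1|0|2|0|0
2|3|3|3|3|3
0|2|2|1|1|2
1|2|0|2|0|3
1|3|3|0|3|2
k=12  2|2|1|2|2|1
3|1|0|2|0|0
3|3|3|3|3|3
0|2|2|1|1|2
1|2|0|2|0|3
1|3|3|0|3|2
k=13  3|2|1|2|2|1
0|3|1|3|1|1
2|1|1|1|1|0
1|3|3|2|2|3
1|2|0|2|0|3
1|3|3|0|3|2
k=14  3|2|1|2|2|1
0|3|1|3|1|1
3|1|1|1|1|0
1|3|3|2|2|3
1|2|0|2|0|3
1|3|3|0|3|2
k=15  3|2|1|2|2|1
1|3|1|3|1|1
0|2|1|1|1|0
2|3|3|2|2|3
1|2|0|2|0|3
1|3|3|0|3|2
k=16  3|2|1|2|2|1
1|3|1|3|1|1
1|2|1|1|1|0
2|3|3|2|2|3
1|2|0|2|0|3
1|3|3|0|3|2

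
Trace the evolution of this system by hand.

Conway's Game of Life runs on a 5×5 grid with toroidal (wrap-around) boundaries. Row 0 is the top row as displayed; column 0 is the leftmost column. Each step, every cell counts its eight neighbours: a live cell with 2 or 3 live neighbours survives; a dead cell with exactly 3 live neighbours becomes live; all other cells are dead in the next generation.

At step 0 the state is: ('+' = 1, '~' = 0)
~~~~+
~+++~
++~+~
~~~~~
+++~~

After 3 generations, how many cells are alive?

15

k=0  ~~~~+
~+++~
++~+~
~~~~~
+++~~
k=1  ~~~~+
~+~+~
++~++
~~~~+
++~~~
k=2  ~++~+
~+~+~
~+~+~
~~++~
+~~~+
k=3  ~++~+
~+~++
~+~++
++++~
+~~~+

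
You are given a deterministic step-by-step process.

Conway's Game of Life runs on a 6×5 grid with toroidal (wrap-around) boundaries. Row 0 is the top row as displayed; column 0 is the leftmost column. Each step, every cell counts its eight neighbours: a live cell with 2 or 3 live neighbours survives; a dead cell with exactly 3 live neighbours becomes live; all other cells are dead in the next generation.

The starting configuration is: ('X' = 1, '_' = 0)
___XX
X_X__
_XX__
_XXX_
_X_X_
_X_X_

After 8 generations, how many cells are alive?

7

t=0: ___XX
X_X__
_XX__
_XXX_
_X_X_
_X_X_
t=1: XX_XX
X_X_X
X____
X__X_
XX_XX
X__X_
t=2: _____
__X__
X__X_
__XX_
_X_X_
_____
t=3: _____
_____
_X_XX
_X_X_
___X_
_____
t=4: _____
_____
X__XX
X__X_
__X__
_____
t=5: _____
____X
X__X_
XXXX_
_____
_____
t=6: _____
____X
X__X_
XXXX_
_XX__
_____
t=7: _____
____X
X__X_
X__X_
X__X_
_____
t=8: _____
____X
X__X_
XXXX_
_____
_____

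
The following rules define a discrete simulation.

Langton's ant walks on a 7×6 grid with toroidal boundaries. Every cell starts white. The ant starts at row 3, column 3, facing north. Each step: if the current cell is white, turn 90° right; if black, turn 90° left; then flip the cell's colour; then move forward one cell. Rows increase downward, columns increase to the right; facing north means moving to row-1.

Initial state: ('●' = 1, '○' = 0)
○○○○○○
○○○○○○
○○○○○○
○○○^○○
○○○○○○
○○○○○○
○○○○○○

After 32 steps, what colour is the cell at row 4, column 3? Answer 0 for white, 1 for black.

0

gen 0: ○○○○○○
○○○○○○
○○○○○○
○○○^○○
○○○○○○
○○○○○○
○○○○○○
gen 1: ○○○○○○
○○○○○○
○○○○○○
○○○●>○
○○○○○○
○○○○○○
○○○○○○
gen 2: ○○○○○○
○○○○○○
○○○○○○
○○○●●○
○○○○v○
○○○○○○
○○○○○○
gen 3: ○○○○○○
○○○○○○
○○○○○○
○○○●●○
○○○<●○
○○○○○○
○○○○○○
gen 4: ○○○○○○
○○○○○○
○○○○○○
○○○^●○
○○○●●○
○○○○○○
○○○○○○
gen 5: ○○○○○○
○○○○○○
○○○○○○
○○<○●○
○○○●●○
○○○○○○
○○○○○○
gen 6: ○○○○○○
○○○○○○
○○^○○○
○○●○●○
○○○●●○
○○○○○○
○○○○○○
gen 7: ○○○○○○
○○○○○○
○○●>○○
○○●○●○
○○○●●○
○○○○○○
○○○○○○
gen 8: ○○○○○○
○○○○○○
○○●●○○
○○●v●○
○○○●●○
○○○○○○
○○○○○○
gen 9: ○○○○○○
○○○○○○
○○●●○○
○○<●●○
○○○●●○
○○○○○○
○○○○○○
gen 10: ○○○○○○
○○○○○○
○○●●○○
○○○●●○
○○v●●○
○○○○○○
○○○○○○
gen 11: ○○○○○○
○○○○○○
○○●●○○
○○○●●○
○<●●●○
○○○○○○
○○○○○○
gen 12: ○○○○○○
○○○○○○
○○●●○○
○^○●●○
○●●●●○
○○○○○○
○○○○○○
gen 13: ○○○○○○
○○○○○○
○○●●○○
○●>●●○
○●●●●○
○○○○○○
○○○○○○
gen 14: ○○○○○○
○○○○○○
○○●●○○
○●●●●○
○●v●●○
○○○○○○
○○○○○○
gen 15: ○○○○○○
○○○○○○
○○●●○○
○●●●●○
○●○>●○
○○○○○○
○○○○○○
gen 16: ○○○○○○
○○○○○○
○○●●○○
○●●^●○
○●○○●○
○○○○○○
○○○○○○
gen 17: ○○○○○○
○○○○○○
○○●●○○
○●<○●○
○●○○●○
○○○○○○
○○○○○○
gen 18: ○○○○○○
○○○○○○
○○●●○○
○●○○●○
○●v○●○
○○○○○○
○○○○○○
gen 19: ○○○○○○
○○○○○○
○○●●○○
○●○○●○
○<●○●○
○○○○○○
○○○○○○
gen 20: ○○○○○○
○○○○○○
○○●●○○
○●○○●○
○○●○●○
○v○○○○
○○○○○○
gen 21: ○○○○○○
○○○○○○
○○●●○○
○●○○●○
○○●○●○
<●○○○○
○○○○○○
gen 22: ○○○○○○
○○○○○○
○○●●○○
○●○○●○
^○●○●○
●●○○○○
○○○○○○
gen 23: ○○○○○○
○○○○○○
○○●●○○
○●○○●○
●>●○●○
●●○○○○
○○○○○○
gen 24: ○○○○○○
○○○○○○
○○●●○○
○●○○●○
●●●○●○
●v○○○○
○○○○○○
gen 25: ○○○○○○
○○○○○○
○○●●○○
○●○○●○
●●●○●○
●○>○○○
○○○○○○
gen 26: ○○○○○○
○○○○○○
○○●●○○
○●○○●○
●●●○●○
●○●○○○
○○v○○○
gen 27: ○○○○○○
○○○○○○
○○●●○○
○●○○●○
●●●○●○
●○●○○○
○<●○○○
gen 28: ○○○○○○
○○○○○○
○○●●○○
○●○○●○
●●●○●○
●^●○○○
○●●○○○
gen 29: ○○○○○○
○○○○○○
○○●●○○
○●○○●○
●●●○●○
●●>○○○
○●●○○○
gen 30: ○○○○○○
○○○○○○
○○●●○○
○●○○●○
●●^○●○
●●○○○○
○●●○○○
gen 31: ○○○○○○
○○○○○○
○○●●○○
○●○○●○
●<○○●○
●●○○○○
○●●○○○
gen 32: ○○○○○○
○○○○○○
○○●●○○
○●○○●○
●○○○●○
●v○○○○
○●●○○○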